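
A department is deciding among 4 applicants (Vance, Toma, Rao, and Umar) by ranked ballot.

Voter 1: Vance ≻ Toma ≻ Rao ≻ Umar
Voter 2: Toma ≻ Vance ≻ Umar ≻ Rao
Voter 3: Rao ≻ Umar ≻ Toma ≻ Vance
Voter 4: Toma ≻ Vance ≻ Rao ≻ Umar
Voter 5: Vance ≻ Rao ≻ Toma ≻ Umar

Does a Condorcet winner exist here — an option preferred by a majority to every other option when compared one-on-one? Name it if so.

Toma

Head-to-head results (5 voters total):
Vance vs Toma: Toma wins 3–2.
Vance vs Rao: Vance wins 4–1.
Vance vs Umar: Vance wins 4–1.
Toma vs Rao: Toma wins 3–2.
Toma vs Umar: Toma wins 4–1.
Rao vs Umar: Rao wins 4–1.
Toma beats each rival — Vance (3–2), Rao (3–2), Umar (4–1) — so Toma is the Condorcet winner.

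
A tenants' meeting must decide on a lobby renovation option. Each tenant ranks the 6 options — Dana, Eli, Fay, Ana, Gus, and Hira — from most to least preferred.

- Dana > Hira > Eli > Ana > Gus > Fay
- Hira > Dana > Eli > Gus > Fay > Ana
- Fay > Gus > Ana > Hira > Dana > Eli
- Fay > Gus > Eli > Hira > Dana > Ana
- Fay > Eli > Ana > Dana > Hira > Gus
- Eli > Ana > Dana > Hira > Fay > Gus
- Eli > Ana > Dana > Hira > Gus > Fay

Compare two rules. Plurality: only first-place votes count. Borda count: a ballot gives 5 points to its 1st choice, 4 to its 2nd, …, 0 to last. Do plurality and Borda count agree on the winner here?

No

Plurality first-place counts: Dana 1, Eli 2, Fay 3, Ana 0, Gus 0, Hira 1 → Fay.
Borda totals: Dana 19, Eli 23, Fay 17, Ana 16, Gus 12, Hira 18 → Eli.
The two rules disagree: plurality picks Fay, Borda picks Eli.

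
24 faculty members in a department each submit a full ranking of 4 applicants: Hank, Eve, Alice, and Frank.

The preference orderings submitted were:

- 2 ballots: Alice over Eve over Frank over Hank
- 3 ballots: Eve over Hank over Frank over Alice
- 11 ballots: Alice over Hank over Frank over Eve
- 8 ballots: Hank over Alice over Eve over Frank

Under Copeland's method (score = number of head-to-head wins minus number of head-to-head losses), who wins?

Alice

Pairwise results:
  Hank vs Eve: Hank wins 19–5.
  Hank vs Alice: Alice wins 13–11.
  Hank vs Frank: Hank wins 22–2.
  Eve vs Alice: Alice wins 21–3.
  Eve vs Frank: Eve wins 13–11.
  Alice vs Frank: Alice wins 21–3.
Copeland scores (wins − losses):
  Hank: 2 − 1 = 1
  Eve: 1 − 2 = -1
  Alice: 3 − 0 = 3
  Frank: 0 − 3 = -3
Alice has the best Copeland score.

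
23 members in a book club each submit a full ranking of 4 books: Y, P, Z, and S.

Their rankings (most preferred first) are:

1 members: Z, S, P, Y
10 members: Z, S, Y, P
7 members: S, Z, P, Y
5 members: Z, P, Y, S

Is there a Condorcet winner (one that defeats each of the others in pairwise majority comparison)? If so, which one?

Head-to-head results (23 voters total):
Y vs P: P wins 13–10.
Y vs Z: Z wins 23–0.
Y vs S: S wins 18–5.
P vs Z: Z wins 23–0.
P vs S: S wins 18–5.
Z vs S: Z wins 16–7.
Z beats each rival — Y (23–0), P (23–0), S (16–7) — so Z is the Condorcet winner.

Z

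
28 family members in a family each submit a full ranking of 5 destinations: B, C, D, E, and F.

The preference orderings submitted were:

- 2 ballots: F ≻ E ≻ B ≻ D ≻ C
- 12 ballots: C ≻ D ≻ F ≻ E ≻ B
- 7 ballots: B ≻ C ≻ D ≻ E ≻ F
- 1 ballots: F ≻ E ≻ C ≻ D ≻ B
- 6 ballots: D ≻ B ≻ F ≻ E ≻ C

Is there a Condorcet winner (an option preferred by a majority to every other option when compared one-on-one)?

No

Head-to-head results (28 voters total):
B vs C: B wins 15–13.
B vs D: D wins 19–9.
B vs E: E wins 15–13.
B vs F: F wins 15–13.
C vs D: C wins 20–8.
C vs E: C wins 19–9.
C vs F: C wins 19–9.
D vs E: D wins 25–3.
D vs F: D wins 25–3.
E vs F: F wins 21–7.
No candidate beats all others: B beats C beats D beats B, a majority cycle.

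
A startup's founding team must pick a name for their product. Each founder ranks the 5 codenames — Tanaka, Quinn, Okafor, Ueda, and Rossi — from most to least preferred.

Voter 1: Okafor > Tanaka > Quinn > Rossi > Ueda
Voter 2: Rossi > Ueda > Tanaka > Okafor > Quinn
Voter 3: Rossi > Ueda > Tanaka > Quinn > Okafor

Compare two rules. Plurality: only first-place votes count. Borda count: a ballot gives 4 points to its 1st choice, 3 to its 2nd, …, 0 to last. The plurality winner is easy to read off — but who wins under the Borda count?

Rossi

Plurality first-place counts: Tanaka 0, Quinn 0, Okafor 1, Ueda 0, Rossi 2 → Rossi.
Borda totals: Tanaka 7, Quinn 3, Okafor 5, Ueda 6, Rossi 9 → Rossi.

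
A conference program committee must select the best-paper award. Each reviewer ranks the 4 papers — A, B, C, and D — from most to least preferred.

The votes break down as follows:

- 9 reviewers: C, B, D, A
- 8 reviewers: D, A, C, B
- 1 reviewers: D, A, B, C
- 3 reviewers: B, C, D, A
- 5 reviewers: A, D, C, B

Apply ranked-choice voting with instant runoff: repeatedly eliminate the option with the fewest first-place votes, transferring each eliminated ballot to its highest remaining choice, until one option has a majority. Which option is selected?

D

Round 1: C 9, D 9, A 5, B 3. B has the fewest and is eliminated.
Round 2: C 12, D 9, A 5. A has the fewest and is eliminated.
Round 3: D 14, C 12. D has a majority.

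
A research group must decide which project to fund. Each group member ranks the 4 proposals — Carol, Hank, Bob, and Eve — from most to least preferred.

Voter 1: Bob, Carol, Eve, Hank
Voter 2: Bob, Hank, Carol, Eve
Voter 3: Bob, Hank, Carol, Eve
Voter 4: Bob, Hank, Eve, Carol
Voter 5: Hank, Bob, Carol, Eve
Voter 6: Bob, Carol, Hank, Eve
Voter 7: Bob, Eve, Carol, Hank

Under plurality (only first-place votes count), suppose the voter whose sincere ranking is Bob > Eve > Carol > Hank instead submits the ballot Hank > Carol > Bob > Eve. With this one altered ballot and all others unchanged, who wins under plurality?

Bob

First-place totals with the altered ballot: Carol 0, Hank 2, Bob 5, Eve 0.
The winner is unchanged: still Bob.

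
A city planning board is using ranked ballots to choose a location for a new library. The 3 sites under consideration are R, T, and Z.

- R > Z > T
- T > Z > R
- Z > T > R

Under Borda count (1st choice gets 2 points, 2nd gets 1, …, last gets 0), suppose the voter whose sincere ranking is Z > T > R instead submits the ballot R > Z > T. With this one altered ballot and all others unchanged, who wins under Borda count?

R

Borda totals with the altered ballot: R 4, T 2, Z 3.
The switch changes the winner from Z to R.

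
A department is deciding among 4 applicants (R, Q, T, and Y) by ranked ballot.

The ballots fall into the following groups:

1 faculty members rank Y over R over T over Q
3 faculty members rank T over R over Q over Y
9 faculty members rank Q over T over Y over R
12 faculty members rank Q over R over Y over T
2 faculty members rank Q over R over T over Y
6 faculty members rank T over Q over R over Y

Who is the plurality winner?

Q

First-place vote totals:
  R: 0
  Q: 23
  T: 9
  Y: 1
Q has the most first-place votes.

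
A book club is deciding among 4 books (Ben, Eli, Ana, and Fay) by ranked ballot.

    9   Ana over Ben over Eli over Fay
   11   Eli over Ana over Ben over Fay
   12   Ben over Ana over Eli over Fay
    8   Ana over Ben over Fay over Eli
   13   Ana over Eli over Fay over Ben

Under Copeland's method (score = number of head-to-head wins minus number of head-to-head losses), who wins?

Pairwise results:
  Ben vs Eli: Ben wins 29–24.
  Ben vs Ana: Ana wins 41–12.
  Ben vs Fay: Ben wins 40–13.
  Eli vs Ana: Ana wins 42–11.
  Eli vs Fay: Eli wins 45–8.
  Ana vs Fay: Ana wins 53–0.
Copeland scores (wins − losses):
  Ben: 2 − 1 = 1
  Eli: 1 − 2 = -1
  Ana: 3 − 0 = 3
  Fay: 0 − 3 = -3
Ana has the best Copeland score.

Ana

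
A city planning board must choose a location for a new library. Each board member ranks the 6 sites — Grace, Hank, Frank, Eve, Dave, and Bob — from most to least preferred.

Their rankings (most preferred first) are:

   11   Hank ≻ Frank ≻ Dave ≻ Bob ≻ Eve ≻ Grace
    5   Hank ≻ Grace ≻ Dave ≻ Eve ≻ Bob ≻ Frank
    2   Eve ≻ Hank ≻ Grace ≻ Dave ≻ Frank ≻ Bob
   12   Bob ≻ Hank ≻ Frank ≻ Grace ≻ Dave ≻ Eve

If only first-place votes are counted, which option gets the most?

Hank

First-place vote totals:
  Grace: 0
  Hank: 16
  Frank: 0
  Eve: 2
  Dave: 0
  Bob: 12
Hank has the most first-place votes.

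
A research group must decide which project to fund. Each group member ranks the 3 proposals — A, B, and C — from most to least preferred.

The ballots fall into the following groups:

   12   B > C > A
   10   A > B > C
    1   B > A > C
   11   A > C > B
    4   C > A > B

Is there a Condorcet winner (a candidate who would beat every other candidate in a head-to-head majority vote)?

Yes

Head-to-head results (38 voters total):
A vs B: A wins 25–13.
A vs C: A wins 22–16.
B vs C: B wins 23–15.
A beats each rival — B (25–13), C (22–16) — so A is the Condorcet winner.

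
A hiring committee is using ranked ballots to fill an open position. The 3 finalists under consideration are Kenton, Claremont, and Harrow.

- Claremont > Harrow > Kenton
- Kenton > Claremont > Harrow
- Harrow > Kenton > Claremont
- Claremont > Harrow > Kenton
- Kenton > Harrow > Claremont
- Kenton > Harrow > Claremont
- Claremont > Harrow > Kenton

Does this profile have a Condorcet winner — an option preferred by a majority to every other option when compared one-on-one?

Head-to-head results (7 voters total):
Kenton vs Claremont: Kenton wins 4–3.
Kenton vs Harrow: Harrow wins 4–3.
Claremont vs Harrow: Claremont wins 4–3.
No candidate beats all others: Kenton beats Claremont beats Harrow beats Kenton, a majority cycle.

No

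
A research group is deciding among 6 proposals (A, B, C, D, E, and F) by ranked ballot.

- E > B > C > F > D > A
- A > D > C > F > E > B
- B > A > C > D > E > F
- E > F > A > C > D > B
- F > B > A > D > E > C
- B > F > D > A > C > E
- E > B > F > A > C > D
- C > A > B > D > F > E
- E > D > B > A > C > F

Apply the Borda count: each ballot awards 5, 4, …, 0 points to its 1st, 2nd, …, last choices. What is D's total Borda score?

Borda scores:
  A: 0 + 5 + 4 + 3 + 3 + 2 + 2 + 4 + 2 = 25
  B: 4 + 0 + 5 + 0 + 4 + 5 + 4 + 3 + 3 = 28
  C: 3 + 3 + 3 + 2 + 0 + 1 + 1 + 5 + 1 = 19
  D: 1 + 4 + 2 + 1 + 2 + 3 + 0 + 2 + 4 = 19
  E: 5 + 1 + 1 + 5 + 1 + 0 + 5 + 0 + 5 = 23
  F: 2 + 2 + 0 + 4 + 5 + 4 + 3 + 1 + 0 = 21

19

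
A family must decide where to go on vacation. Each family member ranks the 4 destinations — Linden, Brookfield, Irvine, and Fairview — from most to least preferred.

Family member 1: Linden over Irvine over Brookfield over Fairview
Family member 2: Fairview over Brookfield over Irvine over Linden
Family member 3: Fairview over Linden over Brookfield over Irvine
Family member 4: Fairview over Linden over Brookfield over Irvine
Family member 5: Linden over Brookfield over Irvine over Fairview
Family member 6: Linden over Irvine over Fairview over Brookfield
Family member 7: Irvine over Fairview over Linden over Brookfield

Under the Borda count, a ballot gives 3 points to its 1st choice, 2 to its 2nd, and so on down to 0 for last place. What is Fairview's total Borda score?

12

Borda scores:
  Linden: 3 + 0 + 2 + 2 + 3 + 3 + 1 = 14
  Brookfield: 1 + 2 + 1 + 1 + 2 + 0 + 0 = 7
  Irvine: 2 + 1 + 0 + 0 + 1 + 2 + 3 = 9
  Fairview: 0 + 3 + 3 + 3 + 0 + 1 + 2 = 12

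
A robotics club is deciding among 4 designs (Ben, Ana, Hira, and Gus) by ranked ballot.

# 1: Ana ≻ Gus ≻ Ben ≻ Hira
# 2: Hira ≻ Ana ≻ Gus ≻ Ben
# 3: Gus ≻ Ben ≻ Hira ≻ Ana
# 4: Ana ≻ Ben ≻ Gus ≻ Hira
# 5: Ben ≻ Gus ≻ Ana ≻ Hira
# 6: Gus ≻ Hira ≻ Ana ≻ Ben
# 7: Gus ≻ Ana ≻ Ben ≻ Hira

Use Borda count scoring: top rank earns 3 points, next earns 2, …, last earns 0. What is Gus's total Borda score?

15

Borda scores:
  Ben: 1 + 0 + 2 + 2 + 3 + 0 + 1 = 9
  Ana: 3 + 2 + 0 + 3 + 1 + 1 + 2 = 12
  Hira: 0 + 3 + 1 + 0 + 0 + 2 + 0 = 6
  Gus: 2 + 1 + 3 + 1 + 2 + 3 + 3 = 15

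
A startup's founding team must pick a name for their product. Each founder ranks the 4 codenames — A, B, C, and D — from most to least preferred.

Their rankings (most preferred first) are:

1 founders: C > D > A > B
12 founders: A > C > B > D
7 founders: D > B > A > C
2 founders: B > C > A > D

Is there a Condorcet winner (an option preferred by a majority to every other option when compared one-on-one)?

Yes

Head-to-head results (22 voters total):
A vs B: A wins 13–9.
A vs C: A wins 19–3.
A vs D: A wins 14–8.
B vs C: C wins 13–9.
B vs D: B wins 14–8.
C vs D: C wins 15–7.
A beats each rival — B (13–9), C (19–3), D (14–8) — so A is the Condorcet winner.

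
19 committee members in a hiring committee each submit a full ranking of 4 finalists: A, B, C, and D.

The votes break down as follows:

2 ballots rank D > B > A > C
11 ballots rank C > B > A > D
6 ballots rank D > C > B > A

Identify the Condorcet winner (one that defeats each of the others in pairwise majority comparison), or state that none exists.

C

Head-to-head results (19 voters total):
A vs B: B wins 19–0.
A vs C: C wins 17–2.
A vs D: A wins 11–8.
B vs C: C wins 17–2.
B vs D: B wins 11–8.
C vs D: C wins 11–8.
C beats each rival — A (17–2), B (17–2), D (11–8) — so C is the Condorcet winner.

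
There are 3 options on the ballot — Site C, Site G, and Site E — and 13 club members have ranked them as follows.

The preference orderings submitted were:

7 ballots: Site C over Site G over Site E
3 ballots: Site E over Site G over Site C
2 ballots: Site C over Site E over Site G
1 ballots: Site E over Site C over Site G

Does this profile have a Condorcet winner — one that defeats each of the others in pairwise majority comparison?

Head-to-head results (13 voters total):
Site C vs Site G: Site C wins 10–3.
Site C vs Site E: Site C wins 9–4.
Site G vs Site E: Site G wins 7–6.
Site C beats each rival — Site G (10–3), Site E (9–4) — so Site C is the Condorcet winner.

Yes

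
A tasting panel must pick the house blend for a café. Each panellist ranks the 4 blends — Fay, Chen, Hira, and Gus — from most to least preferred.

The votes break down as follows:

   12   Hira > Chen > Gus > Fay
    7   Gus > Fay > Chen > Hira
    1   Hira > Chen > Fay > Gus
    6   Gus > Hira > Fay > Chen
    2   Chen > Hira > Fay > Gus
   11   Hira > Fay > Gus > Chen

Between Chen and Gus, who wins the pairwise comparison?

Gus

Ballots ranking Chen above Gus: 12+1+2 = 15.
Ballots ranking Gus above Chen: 7+6+11 = 24.
Gus wins the head-to-head, 24–15.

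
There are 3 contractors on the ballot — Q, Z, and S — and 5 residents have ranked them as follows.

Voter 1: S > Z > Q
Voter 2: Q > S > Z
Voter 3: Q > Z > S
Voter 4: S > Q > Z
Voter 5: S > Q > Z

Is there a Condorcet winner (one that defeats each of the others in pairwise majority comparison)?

Yes

Head-to-head results (5 voters total):
Q vs Z: Q wins 4–1.
Q vs S: S wins 3–2.
Z vs S: S wins 4–1.
S beats each rival — Q (3–2), Z (4–1) — so S is the Condorcet winner.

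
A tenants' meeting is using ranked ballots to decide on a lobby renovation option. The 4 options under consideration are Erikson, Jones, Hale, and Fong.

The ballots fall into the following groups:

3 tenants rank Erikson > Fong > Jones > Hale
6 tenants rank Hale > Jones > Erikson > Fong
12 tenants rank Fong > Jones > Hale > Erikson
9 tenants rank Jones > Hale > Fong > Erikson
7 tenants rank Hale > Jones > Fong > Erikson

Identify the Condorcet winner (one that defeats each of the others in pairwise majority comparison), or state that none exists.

Head-to-head results (37 voters total):
Erikson vs Jones: Jones wins 34–3.
Erikson vs Hale: Hale wins 34–3.
Erikson vs Fong: Fong wins 28–9.
Jones vs Hale: Jones wins 24–13.
Jones vs Fong: Jones wins 22–15.
Hale vs Fong: Hale wins 22–15.
Jones beats each rival — Erikson (34–3), Hale (24–13), Fong (22–15) — so Jones is the Condorcet winner.

Jones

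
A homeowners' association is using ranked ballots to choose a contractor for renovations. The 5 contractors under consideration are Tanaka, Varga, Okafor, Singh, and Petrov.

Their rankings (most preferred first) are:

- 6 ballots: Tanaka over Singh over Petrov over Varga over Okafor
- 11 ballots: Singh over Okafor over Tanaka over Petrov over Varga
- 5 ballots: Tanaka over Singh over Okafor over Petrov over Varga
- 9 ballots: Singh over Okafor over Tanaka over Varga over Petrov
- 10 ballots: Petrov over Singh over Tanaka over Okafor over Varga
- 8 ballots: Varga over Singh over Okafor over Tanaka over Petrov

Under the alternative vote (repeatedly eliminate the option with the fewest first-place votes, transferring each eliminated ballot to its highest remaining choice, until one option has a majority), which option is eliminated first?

Round 1: Singh 20, Tanaka 11, Petrov 10, Varga 8, Okafor 0. Okafor has the fewest and is eliminated.
Round 2: Singh 20, Tanaka 11, Petrov 10, Varga 8. Varga has the fewest and is eliminated.
Round 3: Singh 28, Tanaka 11, Petrov 10. Singh has a majority.

Okafor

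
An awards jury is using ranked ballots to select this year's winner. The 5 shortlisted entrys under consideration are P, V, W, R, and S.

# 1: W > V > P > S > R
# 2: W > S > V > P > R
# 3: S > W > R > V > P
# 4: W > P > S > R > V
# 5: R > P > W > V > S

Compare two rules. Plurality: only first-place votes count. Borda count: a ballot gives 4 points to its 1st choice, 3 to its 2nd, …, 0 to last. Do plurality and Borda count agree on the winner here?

Plurality first-place counts: P 0, V 0, W 3, R 1, S 1 → W.
Borda totals: P 9, V 7, W 17, R 7, S 10 → W.
The two rules agree on W.

Yes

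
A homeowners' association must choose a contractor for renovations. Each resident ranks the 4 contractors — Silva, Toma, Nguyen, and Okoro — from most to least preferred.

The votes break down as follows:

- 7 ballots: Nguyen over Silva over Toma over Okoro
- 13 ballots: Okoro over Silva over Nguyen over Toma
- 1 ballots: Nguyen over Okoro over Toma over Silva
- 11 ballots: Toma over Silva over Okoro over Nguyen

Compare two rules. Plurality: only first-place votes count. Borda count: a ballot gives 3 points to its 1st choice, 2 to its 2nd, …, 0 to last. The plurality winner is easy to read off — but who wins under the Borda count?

Silva

Plurality first-place counts: Silva 0, Toma 11, Nguyen 8, Okoro 13 → Okoro.
Borda totals: Silva 62, Toma 41, Nguyen 37, Okoro 52 → Silva.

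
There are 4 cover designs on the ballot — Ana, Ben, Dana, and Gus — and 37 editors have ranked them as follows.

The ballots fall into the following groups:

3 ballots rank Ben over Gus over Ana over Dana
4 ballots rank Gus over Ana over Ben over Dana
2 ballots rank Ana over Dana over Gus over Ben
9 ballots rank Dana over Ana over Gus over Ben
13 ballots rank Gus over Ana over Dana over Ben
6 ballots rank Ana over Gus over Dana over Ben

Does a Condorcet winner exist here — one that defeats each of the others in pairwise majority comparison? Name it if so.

Head-to-head results (37 voters total):
Ana vs Ben: Ana wins 34–3.
Ana vs Dana: Ana wins 28–9.
Ana vs Gus: Gus wins 20–17.
Ben vs Dana: Dana wins 30–7.
Ben vs Gus: Gus wins 34–3.
Dana vs Gus: Gus wins 26–11.
Gus beats each rival — Ana (20–17), Ben (34–3), Dana (26–11) — so Gus is the Condorcet winner.

Gus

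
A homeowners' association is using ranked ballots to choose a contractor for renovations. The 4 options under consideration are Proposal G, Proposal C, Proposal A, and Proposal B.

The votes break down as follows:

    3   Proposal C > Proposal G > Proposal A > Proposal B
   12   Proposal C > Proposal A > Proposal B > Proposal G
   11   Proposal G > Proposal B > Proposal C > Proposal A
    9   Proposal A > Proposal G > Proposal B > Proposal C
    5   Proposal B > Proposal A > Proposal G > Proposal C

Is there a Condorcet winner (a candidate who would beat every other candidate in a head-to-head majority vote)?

Head-to-head results (40 voters total):
Proposal G vs Proposal C: Proposal G wins 25–15.
Proposal G vs Proposal A: Proposal A wins 26–14.
Proposal G vs Proposal B: Proposal G wins 23–17.
Proposal C vs Proposal A: Proposal C wins 26–14.
Proposal C vs Proposal B: Proposal B wins 25–15.
Proposal A vs Proposal B: Proposal A wins 24–16.
No candidate beats all others: Proposal G beats Proposal C beats Proposal A beats Proposal G, a majority cycle.

No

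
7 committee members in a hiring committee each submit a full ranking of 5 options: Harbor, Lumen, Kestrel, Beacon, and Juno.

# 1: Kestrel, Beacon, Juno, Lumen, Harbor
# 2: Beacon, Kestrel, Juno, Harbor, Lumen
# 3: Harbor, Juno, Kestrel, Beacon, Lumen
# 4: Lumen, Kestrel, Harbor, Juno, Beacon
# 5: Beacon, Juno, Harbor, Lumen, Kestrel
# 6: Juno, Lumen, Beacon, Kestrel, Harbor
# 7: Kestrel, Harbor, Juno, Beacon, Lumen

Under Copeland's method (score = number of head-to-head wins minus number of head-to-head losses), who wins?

Pairwise results:
  Harbor vs Lumen: Harbor wins 4–3.
  Harbor vs Kestrel: Kestrel wins 5–2.
  Harbor vs Beacon: Beacon wins 4–3.
  Harbor vs Juno: Juno wins 4–3.
  Lumen vs Kestrel: Kestrel wins 4–3.
  Lumen vs Beacon: Beacon wins 5–2.
  Lumen vs Juno: Juno wins 6–1.
  Kestrel vs Beacon: Kestrel wins 4–3.
  Kestrel vs Juno: Kestrel wins 4–3.
  Beacon vs Juno: Juno wins 4–3.
Copeland scores (wins − losses):
  Harbor: 1 − 3 = -2
  Lumen: 0 − 4 = -4
  Kestrel: 4 − 0 = 4
  Beacon: 2 − 2 = 0
  Juno: 3 − 1 = 2
Kestrel has the best Copeland score.

Kestrel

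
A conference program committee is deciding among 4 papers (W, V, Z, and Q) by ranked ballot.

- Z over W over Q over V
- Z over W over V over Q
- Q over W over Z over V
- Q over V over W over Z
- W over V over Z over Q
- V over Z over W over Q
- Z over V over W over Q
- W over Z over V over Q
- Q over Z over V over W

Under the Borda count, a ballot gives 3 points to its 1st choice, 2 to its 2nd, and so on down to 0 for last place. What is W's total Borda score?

Borda scores:
  W: 2 + 2 + 2 + 1 + 3 + 1 + 1 + 3 + 0 = 15
  V: 0 + 1 + 0 + 2 + 2 + 3 + 2 + 1 + 1 = 12
  Z: 3 + 3 + 1 + 0 + 1 + 2 + 3 + 2 + 2 = 17
  Q: 1 + 0 + 3 + 3 + 0 + 0 + 0 + 0 + 3 = 10

15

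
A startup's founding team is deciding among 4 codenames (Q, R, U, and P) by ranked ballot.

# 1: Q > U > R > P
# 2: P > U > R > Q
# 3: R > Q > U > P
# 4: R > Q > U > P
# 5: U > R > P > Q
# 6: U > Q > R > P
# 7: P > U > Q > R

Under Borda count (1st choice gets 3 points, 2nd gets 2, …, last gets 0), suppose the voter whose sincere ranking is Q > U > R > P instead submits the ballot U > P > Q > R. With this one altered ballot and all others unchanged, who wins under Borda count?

U

Borda totals with the altered ballot: Q 8, R 10, U 15, P 9.
The winner is unchanged: still U.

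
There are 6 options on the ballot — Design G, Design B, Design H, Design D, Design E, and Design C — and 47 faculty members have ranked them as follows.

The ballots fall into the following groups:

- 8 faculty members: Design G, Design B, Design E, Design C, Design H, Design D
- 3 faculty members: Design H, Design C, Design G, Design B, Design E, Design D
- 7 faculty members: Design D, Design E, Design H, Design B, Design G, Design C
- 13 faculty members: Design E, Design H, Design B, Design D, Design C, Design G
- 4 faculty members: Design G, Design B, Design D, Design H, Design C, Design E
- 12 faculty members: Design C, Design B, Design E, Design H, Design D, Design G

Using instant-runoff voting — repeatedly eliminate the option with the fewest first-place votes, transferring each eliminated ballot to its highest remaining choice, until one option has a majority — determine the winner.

Round 1: Design E 13, Design G 12, Design C 12, Design D 7, Design H 3, Design B 0. Design B has the fewest and is eliminated.
Round 2: Design E 13, Design G 12, Design C 12, Design D 7, Design H 3. Design H has the fewest and is eliminated.
Round 3: Design C 15, Design E 13, Design G 12, Design D 7. Design D has the fewest and is eliminated.
Round 4: Design E 20, Design C 15, Design G 12. Design G has the fewest and is eliminated.
Round 5: Design E 28, Design C 19. Design E has a majority.

Design E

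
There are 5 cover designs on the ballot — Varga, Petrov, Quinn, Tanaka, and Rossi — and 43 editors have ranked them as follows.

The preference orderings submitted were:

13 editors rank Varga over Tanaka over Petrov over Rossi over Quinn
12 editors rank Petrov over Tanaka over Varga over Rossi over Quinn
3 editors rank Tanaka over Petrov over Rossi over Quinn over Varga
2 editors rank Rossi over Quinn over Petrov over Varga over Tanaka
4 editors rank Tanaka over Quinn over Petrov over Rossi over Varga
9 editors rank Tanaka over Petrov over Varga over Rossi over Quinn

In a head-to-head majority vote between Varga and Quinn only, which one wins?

Varga

Ballots ranking Varga above Quinn: 13+12+9 = 34.
Ballots ranking Quinn above Varga: 3+2+4 = 9.
Varga wins the head-to-head, 34–9.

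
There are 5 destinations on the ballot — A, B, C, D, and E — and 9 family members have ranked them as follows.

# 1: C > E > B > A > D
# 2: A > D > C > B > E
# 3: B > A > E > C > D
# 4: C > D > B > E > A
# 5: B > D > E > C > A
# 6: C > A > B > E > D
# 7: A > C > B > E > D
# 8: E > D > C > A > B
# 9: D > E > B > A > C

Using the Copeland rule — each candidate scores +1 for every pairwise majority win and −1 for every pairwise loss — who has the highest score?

Pairwise results:
  A vs B: B wins 5–4.
  A vs C: C wins 5–4.
  A vs D: A wins 5–4.
  A vs E: E wins 5–4.
  B vs C: C wins 6–3.
  B vs D: B wins 5–4.
  B vs E: B wins 6–3.
  C vs D: C wins 5–4.
  C vs E: C wins 5–4.
  D vs E: E wins 5–4.
Copeland scores (wins − losses):
  A: 1 − 3 = -2
  B: 3 − 1 = 2
  C: 4 − 0 = 4
  D: 0 − 4 = -4
  E: 2 − 2 = 0
C has the best Copeland score.

C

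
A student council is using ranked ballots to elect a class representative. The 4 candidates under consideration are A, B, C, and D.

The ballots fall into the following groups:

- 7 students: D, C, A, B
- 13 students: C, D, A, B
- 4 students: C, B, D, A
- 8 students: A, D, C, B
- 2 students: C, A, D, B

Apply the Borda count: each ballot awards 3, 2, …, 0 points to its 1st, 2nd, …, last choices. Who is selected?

C

Borda scores:
  A: 7·1 + 13·1 + 4·0 + 8·3 + 2·2 = 48
  B: 7·0 + 13·0 + 4·2 + 8·0 + 2·0 = 8
  C: 7·2 + 13·3 + 4·3 + 8·1 + 2·3 = 79
  D: 7·3 + 13·2 + 4·1 + 8·2 + 2·1 = 69
C has the highest total.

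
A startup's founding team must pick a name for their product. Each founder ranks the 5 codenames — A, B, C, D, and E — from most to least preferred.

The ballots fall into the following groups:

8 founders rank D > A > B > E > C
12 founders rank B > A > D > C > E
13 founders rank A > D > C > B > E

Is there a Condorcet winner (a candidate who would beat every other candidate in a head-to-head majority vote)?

Head-to-head results (33 voters total):
A vs B: A wins 21–12.
A vs C: A wins 33–0.
A vs D: A wins 25–8.
A vs E: A wins 33–0.
B vs C: B wins 20–13.
B vs D: D wins 21–12.
B vs E: B wins 33–0.
C vs D: D wins 33–0.
C vs E: C wins 25–8.
D vs E: D wins 33–0.
A beats each rival — B (21–12), C (33–0), D (25–8), E (33–0) — so A is the Condorcet winner.

Yes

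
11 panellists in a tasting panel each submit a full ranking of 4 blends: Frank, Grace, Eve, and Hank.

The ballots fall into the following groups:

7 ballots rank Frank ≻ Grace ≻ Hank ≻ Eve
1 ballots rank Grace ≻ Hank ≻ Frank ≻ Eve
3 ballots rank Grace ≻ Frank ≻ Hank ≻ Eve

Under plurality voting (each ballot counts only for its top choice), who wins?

First-place vote totals:
  Frank: 7
  Grace: 4
  Eve: 0
  Hank: 0
Frank has the most first-place votes.

Frank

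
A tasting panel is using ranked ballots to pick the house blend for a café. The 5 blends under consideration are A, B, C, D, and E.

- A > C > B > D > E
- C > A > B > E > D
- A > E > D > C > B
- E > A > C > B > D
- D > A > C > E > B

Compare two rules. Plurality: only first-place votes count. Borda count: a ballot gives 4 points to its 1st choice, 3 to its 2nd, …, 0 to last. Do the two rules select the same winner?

Plurality first-place counts: A 2, B 0, C 1, D 1, E 1 → A.
Borda totals: A 17, B 5, C 12, D 7, E 9 → A.
The two rules agree on A.

Yes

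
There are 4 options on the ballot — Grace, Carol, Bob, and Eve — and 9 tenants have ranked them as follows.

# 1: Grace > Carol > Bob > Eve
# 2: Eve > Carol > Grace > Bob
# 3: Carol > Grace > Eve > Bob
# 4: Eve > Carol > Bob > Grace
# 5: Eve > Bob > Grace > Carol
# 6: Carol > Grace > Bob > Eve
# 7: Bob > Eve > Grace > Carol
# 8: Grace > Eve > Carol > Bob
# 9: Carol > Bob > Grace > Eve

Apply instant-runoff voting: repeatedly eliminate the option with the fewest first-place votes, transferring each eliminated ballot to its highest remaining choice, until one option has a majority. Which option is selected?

Round 1: Carol 3, Eve 3, Grace 2, Bob 1. Bob has the fewest and is eliminated.
Round 2: Eve 4, Carol 3, Grace 2. Grace has the fewest and is eliminated.
Round 3: Eve 5, Carol 4. Eve has a majority.

Eve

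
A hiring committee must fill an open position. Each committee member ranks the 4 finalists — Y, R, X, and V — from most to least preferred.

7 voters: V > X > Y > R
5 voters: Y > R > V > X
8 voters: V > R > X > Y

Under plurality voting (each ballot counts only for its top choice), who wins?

First-place vote totals:
  Y: 5
  R: 0
  X: 0
  V: 15
V has the most first-place votes.

V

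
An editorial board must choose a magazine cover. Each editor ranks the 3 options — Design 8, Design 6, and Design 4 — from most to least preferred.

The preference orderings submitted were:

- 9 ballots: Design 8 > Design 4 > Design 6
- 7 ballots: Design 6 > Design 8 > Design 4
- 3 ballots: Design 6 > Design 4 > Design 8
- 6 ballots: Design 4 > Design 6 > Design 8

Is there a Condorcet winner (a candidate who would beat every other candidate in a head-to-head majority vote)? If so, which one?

Head-to-head results (25 voters total):
Design 8 vs Design 6: Design 6 wins 16–9.
Design 8 vs Design 4: Design 8 wins 16–9.
Design 6 vs Design 4: Design 4 wins 15–10.
No candidate beats all others: Design 8 beats Design 4 beats Design 6 beats Design 8, a majority cycle.

No Condorcet winner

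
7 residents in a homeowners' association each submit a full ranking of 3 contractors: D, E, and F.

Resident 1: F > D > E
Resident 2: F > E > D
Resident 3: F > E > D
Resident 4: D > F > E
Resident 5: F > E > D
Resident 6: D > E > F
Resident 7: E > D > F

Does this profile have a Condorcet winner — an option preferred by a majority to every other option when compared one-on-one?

Yes

Head-to-head results (7 voters total):
D vs E: E wins 4–3.
D vs F: F wins 4–3.
E vs F: F wins 5–2.
F beats each rival — D (4–3), E (5–2) — so F is the Condorcet winner.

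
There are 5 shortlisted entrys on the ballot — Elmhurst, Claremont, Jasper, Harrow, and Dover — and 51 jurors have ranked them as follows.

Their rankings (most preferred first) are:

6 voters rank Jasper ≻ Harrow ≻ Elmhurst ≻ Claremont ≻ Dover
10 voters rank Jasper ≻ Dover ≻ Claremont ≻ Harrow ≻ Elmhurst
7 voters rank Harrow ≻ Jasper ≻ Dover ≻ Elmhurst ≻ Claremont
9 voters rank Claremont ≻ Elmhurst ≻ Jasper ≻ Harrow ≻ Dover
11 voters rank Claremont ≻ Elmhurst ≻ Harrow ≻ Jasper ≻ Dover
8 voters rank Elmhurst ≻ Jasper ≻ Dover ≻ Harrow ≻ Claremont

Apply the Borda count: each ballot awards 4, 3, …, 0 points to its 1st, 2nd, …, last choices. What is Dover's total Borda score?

Borda scores:
  Elmhurst: 6·2 + 10·0 + 7·1 + 9·3 + 11·3 + 8·4 = 111
  Claremont: 6·1 + 10·2 + 7·0 + 9·4 + 11·4 + 8·0 = 106
  Jasper: 6·4 + 10·4 + 7·3 + 9·2 + 11·1 + 8·3 = 138
  Harrow: 6·3 + 10·1 + 7·4 + 9·1 + 11·2 + 8·1 = 95
  Dover: 6·0 + 10·3 + 7·2 + 9·0 + 11·0 + 8·2 = 60

60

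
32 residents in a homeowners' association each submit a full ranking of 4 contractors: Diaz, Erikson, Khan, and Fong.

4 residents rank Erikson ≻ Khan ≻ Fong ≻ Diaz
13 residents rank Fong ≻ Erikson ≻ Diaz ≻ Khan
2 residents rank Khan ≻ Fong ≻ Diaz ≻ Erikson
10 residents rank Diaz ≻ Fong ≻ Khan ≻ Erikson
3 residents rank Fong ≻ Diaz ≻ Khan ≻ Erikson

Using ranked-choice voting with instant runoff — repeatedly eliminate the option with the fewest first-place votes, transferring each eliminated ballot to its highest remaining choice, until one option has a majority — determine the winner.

Round 1: Fong 16, Diaz 10, Erikson 4, Khan 2. Khan has the fewest and is eliminated.
Round 2: Fong 18, Diaz 10, Erikson 4. Fong has a majority.

Fong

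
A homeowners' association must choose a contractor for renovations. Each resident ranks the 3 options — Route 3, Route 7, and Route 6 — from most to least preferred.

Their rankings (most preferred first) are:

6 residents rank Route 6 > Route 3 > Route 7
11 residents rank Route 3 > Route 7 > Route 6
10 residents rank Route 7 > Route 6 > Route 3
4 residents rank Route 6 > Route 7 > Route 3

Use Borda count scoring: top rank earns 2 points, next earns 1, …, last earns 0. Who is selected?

Route 7

Borda scores:
  Route 3: 6·1 + 11·2 + 10·0 + 4·0 = 28
  Route 7: 6·0 + 11·1 + 10·2 + 4·1 = 35
  Route 6: 6·2 + 11·0 + 10·1 + 4·2 = 30
Route 7 has the highest total.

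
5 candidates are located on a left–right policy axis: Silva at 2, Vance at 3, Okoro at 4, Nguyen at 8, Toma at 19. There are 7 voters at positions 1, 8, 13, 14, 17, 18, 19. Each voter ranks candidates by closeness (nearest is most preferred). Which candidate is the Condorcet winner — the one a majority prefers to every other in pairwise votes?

Toma

With single-peaked preferences on a line, the Condorcet winner is the candidate closest to the median voter.
The median voter (position 14) is closest to Toma at 19.
Check: Toma vs Okoro — voters closer to Toma: 5 of 7.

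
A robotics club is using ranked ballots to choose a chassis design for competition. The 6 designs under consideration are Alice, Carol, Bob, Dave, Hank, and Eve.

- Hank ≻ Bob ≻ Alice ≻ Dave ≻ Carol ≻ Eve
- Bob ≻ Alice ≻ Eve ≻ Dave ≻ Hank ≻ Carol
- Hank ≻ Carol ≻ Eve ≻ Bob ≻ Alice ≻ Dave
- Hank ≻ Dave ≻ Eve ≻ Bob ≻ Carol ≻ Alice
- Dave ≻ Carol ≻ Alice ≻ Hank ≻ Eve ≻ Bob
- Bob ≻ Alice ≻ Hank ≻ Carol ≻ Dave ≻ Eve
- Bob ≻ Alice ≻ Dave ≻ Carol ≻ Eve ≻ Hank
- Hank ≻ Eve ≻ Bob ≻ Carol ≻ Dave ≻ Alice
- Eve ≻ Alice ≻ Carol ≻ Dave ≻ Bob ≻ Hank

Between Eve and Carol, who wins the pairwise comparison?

Ballots ranking Eve above Carol: 4.
Ballots ranking Carol above Eve: 5.
Carol wins the head-to-head, 5–4.

Carol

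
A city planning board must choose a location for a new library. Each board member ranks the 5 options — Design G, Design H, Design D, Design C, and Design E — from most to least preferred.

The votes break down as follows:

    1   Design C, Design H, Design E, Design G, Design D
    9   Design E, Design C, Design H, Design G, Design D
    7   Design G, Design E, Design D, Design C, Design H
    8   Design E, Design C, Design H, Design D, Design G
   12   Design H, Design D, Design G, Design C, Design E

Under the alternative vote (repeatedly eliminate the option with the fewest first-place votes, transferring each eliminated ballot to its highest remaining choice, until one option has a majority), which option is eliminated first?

Round 1: Design E 17, Design H 12, Design G 7, Design C 1, Design D 0. Design D has the fewest and is eliminated.
Round 2: Design E 17, Design H 12, Design G 7, Design C 1. Design C has the fewest and is eliminated.
Round 3: Design E 17, Design H 13, Design G 7. Design G has the fewest and is eliminated.
Round 4: Design E 24, Design H 13. Design E has a majority.

Design D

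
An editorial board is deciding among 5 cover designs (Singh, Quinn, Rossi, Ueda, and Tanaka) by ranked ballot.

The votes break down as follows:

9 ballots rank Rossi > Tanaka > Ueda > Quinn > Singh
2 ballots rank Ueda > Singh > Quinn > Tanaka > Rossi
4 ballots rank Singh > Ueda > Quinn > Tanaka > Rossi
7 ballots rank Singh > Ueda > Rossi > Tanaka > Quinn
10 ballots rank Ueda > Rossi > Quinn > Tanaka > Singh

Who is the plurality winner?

First-place vote totals:
  Singh: 11
  Quinn: 0
  Rossi: 9
  Ueda: 12
  Tanaka: 0
Ueda has the most first-place votes.

Ueda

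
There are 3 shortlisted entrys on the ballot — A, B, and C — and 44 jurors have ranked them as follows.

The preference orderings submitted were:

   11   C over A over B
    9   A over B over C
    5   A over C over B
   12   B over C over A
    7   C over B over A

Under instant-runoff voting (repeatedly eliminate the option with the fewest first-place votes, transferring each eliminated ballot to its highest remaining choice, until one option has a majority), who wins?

Round 1: C 18, A 14, B 12. B has the fewest and is eliminated.
Round 2: C 30, A 14. C has a majority.

C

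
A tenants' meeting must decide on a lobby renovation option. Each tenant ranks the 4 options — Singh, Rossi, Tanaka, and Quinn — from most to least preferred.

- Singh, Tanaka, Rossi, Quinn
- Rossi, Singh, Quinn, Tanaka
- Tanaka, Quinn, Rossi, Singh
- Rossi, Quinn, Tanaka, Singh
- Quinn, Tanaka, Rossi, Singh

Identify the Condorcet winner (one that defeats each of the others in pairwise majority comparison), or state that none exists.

There is no Condorcet winner

Head-to-head results (5 voters total):
Singh vs Rossi: Rossi wins 4–1.
Singh vs Tanaka: Tanaka wins 3–2.
Singh vs Quinn: Quinn wins 3–2.
Rossi vs Tanaka: Tanaka wins 3–2.
Rossi vs Quinn: Rossi wins 3–2.
Tanaka vs Quinn: Quinn wins 3–2.
No candidate beats all others: Rossi beats Quinn beats Tanaka beats Rossi, a majority cycle.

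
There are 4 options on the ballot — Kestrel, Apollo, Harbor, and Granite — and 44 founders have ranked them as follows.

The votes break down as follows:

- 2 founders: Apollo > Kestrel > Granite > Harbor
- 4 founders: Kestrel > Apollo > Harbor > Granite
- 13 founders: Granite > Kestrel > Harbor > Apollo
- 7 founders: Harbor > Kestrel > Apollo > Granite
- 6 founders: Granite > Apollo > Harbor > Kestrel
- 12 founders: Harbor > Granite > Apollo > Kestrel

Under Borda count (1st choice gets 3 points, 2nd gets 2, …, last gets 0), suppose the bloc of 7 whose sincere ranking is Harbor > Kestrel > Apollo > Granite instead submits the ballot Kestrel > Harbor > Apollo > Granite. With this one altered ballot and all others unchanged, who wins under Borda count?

Granite

Borda totals with the altered ballot: Kestrel 63, Apollo 45, Harbor 73, Granite 83.
The winner is unchanged: still Granite.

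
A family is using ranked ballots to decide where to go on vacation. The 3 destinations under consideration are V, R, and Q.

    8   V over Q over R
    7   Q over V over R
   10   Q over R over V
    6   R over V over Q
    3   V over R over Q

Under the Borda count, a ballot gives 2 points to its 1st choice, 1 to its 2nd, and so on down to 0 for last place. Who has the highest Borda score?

Borda scores:
  V: 8·2 + 7·1 + 10·0 + 6·1 + 3·2 = 35
  R: 8·0 + 7·0 + 10·1 + 6·2 + 3·1 = 25
  Q: 8·1 + 7·2 + 10·2 + 6·0 + 3·0 = 42
Q has the highest total.

Q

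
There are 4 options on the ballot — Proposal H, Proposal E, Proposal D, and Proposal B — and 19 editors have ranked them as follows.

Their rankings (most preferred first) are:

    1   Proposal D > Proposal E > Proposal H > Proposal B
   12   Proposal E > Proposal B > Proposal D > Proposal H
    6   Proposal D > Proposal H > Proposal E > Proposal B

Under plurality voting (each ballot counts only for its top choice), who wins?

Proposal E

First-place vote totals:
  Proposal H: 0
  Proposal E: 12
  Proposal D: 7
  Proposal B: 0
Proposal E has the most first-place votes.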